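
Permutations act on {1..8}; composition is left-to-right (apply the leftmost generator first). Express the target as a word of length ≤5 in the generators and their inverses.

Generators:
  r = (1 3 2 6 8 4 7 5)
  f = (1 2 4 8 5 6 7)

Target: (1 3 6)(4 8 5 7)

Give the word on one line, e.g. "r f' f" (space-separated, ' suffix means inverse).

f r' f' f'

  after f: (1 2 4 8 5 6 7)
  after r': (1 3)(2 8 7 5)(4 6)
  after f': (1 3 7 8 6 2 4 5)
  after f': (1 3 6)(4 8 5 7)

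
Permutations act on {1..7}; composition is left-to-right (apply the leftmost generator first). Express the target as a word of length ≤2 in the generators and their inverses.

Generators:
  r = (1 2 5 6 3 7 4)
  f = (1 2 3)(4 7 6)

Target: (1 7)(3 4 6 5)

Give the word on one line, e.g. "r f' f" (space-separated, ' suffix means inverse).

  after r': (1 4 7 3 6 5 2)
  after f: (1 7)(3 4 6 5)

r' f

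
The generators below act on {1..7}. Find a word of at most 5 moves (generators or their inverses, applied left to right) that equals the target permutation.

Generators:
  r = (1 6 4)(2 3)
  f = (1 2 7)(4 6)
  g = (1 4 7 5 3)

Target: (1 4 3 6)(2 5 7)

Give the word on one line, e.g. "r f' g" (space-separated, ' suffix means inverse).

  after r: (1 6 4)(2 3)
  after f: (1 4 2 3 7)
  after g': (2 5 7 3 4)
  after r': (1 4 3 6)(2 5 7)

r f g' r'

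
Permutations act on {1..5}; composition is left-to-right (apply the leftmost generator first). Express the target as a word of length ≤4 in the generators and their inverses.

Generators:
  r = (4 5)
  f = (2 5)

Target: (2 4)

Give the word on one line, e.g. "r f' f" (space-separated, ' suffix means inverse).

r f r'

  after r: (4 5)
  after f: (2 5 4)
  after r': (2 4)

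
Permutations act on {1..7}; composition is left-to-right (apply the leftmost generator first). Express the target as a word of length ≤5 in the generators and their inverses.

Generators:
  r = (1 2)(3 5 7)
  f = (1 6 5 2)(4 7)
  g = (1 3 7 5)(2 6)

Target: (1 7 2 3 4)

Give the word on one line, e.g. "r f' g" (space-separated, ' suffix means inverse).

  after r': (1 2)(3 7 5)
  after f': (1 5 3 4 7 6)
  after r': (1 3 4 5 7 6 2)
  after g: (1 7 2 3 4)

r' f' r' g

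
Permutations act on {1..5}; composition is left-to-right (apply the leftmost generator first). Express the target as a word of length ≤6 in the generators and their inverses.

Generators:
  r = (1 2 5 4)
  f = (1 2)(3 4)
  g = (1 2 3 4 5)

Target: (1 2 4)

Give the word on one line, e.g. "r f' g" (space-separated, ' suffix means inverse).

  after r': (1 4 5 2)
  after g: (1 5 3 4)
  after f': (1 5 4 2)
  after r': (1 2 4)

r' g f' r'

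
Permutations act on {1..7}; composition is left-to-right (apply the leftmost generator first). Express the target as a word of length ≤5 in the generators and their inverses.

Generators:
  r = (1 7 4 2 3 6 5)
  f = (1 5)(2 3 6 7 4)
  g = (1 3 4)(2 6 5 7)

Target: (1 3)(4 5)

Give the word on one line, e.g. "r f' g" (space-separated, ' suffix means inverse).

g' f r

  after g': (1 4 3)(2 7 5 6)
  after f: (1 2 4 6 3 5 7)
  after r: (1 3)(4 5)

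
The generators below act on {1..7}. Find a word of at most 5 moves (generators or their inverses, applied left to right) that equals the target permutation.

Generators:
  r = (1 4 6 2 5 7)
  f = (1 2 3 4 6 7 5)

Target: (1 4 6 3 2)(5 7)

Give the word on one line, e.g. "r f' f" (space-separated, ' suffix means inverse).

f r' r' f r'

  after f: (1 2 3 4 6 7 5)
  after r': (1 6 5 7 2 3)
  after r': (1 4)(2 3 7 6)
  after f: (1 6 3 5)(2 4)
  after r': (1 4 6 3 2)(5 7)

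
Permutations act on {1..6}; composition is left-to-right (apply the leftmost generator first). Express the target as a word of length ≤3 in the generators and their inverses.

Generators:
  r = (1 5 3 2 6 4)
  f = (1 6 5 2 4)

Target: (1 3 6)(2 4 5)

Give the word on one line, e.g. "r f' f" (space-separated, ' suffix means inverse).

r r

  after r: (1 5 3 2 6 4)
  after r: (1 3 6)(2 4 5)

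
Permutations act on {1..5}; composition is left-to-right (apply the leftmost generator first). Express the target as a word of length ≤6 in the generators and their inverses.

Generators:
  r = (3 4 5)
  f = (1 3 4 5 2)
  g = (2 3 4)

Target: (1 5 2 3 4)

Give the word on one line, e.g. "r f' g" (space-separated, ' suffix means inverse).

r f f r g'

  after r: (3 4 5)
  after f: (1 3 5 4 2)
  after f: (1 4)(2 3)
  after r: (1 5 3 2 4)
  after g': (1 5 2 3 4)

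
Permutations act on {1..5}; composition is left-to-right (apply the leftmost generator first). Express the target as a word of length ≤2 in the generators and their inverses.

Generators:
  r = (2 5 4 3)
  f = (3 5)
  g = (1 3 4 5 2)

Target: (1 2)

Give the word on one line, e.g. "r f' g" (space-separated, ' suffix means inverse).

  after g: (1 3 4 5 2)
  after r: (1 2)

g r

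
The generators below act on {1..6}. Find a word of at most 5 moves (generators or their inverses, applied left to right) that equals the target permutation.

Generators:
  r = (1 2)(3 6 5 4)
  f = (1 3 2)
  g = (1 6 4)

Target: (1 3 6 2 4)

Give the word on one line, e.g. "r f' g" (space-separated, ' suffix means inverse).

g' f g f g

  after g': (1 4 6)
  after f: (1 4 6 3 2)
  after g: (2 6 3)
  after f: (1 3)(2 6)
  after g: (1 3 6 2 4)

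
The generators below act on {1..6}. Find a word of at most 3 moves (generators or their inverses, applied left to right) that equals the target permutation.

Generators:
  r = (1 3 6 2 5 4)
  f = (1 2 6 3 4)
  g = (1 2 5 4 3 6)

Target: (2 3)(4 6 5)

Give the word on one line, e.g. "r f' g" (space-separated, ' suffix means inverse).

  after f': (1 4 3 6 2)
  after r: (2 3)(4 6 5)

f' r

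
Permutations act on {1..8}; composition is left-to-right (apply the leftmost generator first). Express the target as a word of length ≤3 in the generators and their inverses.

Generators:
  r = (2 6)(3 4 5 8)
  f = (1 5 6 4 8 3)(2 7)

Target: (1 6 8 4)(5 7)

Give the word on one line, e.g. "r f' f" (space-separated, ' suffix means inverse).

  after f: (1 5 6 4 8 3)(2 7)
  after r': (1 4 5 2 7 6 3)
  after f': (1 6 8 4)(5 7)

f r' f'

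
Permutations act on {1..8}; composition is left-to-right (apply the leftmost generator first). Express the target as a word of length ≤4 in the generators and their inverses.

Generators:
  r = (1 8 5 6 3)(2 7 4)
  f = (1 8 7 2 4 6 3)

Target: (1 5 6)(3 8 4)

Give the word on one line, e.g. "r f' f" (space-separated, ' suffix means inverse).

  after f: (1 8 7 2 4 6 3)
  after r: (1 5 6)(3 8 4)

f r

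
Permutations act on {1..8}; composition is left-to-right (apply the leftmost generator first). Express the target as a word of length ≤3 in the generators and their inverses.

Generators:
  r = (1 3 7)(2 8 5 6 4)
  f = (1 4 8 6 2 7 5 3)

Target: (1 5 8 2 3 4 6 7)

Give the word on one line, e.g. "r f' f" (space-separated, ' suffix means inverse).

  after r: (1 3 7)(2 8 5 6 4)
  after r: (1 7 3)(2 5 4 8 6)
  after f: (1 5 8 2 3 4 6 7)

r r f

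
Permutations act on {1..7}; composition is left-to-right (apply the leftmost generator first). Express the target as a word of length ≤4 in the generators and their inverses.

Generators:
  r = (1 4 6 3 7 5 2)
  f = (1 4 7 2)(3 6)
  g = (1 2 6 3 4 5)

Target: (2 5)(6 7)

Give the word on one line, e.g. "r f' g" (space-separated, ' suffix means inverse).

f' r

  after f': (1 2 7 4)(3 6)
  after r: (2 5)(6 7)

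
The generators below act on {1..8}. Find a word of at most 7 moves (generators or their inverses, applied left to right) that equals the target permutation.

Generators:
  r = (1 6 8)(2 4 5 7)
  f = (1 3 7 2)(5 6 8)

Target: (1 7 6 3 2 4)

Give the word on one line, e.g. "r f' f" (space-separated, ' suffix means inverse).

f' r f' r' r'

  after f': (1 2 7 3)(5 8 6)
  after r: (1 4 5)(3 6 7)
  after f': (1 4 8 6 3 5 2 7)
  after r': (1 2 5 7 8)(3 4 6)
  after r': (1 7 6 3 2 4)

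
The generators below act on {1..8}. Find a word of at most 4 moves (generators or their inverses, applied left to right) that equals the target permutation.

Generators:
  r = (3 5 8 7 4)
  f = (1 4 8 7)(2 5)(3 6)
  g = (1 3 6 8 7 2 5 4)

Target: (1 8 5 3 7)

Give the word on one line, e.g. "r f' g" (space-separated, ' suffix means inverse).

  after r': (3 4 7 8 5)
  after f': (1 7 4 8 2 5 6 3)
  after f': (1 8 5 3 7)

r' f' f'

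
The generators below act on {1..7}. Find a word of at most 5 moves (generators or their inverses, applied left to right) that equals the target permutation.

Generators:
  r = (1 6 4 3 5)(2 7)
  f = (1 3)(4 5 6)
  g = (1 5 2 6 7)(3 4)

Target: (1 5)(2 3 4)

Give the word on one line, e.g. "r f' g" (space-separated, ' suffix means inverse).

g r g

  after g: (1 5 2 6 7)(3 4)
  after r: (2 4 5 7 6)
  after g: (1 5)(2 3 4)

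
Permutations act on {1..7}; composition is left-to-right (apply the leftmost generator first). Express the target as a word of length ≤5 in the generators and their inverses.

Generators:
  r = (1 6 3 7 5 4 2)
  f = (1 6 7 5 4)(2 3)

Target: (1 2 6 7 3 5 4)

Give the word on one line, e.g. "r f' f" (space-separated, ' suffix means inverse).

  after r': (1 2 4 5 7 3 6)
  after f: (1 3 7 2)
  after f: (1 2 6 7 3 5 4)

r' f f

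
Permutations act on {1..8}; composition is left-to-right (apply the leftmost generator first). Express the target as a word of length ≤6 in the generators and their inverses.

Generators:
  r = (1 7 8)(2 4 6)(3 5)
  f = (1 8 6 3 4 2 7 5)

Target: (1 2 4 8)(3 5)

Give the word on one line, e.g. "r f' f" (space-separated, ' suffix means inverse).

  after f': (1 5 7 2 4 3 6 8)
  after r: (1 3 2 6)(4 5 8 7)
  after f: (1 4)(2 3 7)(5 6 8)
  after f: (1 2 4 8)(3 5)

f' r f f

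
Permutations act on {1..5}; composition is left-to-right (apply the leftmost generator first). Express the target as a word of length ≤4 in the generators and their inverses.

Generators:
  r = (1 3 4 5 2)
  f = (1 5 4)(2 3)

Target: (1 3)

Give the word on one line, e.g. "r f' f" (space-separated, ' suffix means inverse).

r f' r r

  after r: (1 3 4 5 2)
  after f': (1 2 4)(3 5)
  after r: (2 5 4 3)
  after r: (1 3)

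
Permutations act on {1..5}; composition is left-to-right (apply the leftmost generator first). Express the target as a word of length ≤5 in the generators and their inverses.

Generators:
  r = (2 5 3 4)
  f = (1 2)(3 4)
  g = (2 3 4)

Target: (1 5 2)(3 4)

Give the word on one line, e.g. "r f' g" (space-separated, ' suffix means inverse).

  after f': (1 2)(3 4)
  after g: (1 3 2)
  after r': (1 5 2)(3 4)

f' g r'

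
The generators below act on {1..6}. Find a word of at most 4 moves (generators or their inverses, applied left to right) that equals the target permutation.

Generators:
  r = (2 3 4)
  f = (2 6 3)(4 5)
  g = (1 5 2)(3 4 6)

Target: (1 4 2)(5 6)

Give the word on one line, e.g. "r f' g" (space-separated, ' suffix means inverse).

  after g: (1 5 2)(3 4 6)
  after r: (1 5 3 2)(4 6)
  after f': (1 4 2)(5 6)

g r f'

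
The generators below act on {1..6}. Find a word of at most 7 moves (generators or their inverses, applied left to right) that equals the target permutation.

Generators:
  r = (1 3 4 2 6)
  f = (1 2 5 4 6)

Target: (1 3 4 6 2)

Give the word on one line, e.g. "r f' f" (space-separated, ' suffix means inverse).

  after f': (1 6 4 5 2)
  after r: (2 3 4 5 6)
  after f': (1 6)(2 3 5 4)
  after f': (1 4)(2 3)
  after r': (1 3 4 6 2)

f' r f' f' r'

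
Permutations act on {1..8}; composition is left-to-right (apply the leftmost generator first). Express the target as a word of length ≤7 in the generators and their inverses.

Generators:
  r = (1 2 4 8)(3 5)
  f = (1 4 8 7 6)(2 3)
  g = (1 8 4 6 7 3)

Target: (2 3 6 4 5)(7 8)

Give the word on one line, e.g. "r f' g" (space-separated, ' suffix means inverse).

  after r': (1 8 4 2)(3 5)
  after f: (1 7 6)(2 4 3 5)
  after r': (1 7 6 8 4 5)
  after g': (1 6)(3 7 4 5)
  after f: (2 3 6 4 5)(7 8)

r' f r' g' f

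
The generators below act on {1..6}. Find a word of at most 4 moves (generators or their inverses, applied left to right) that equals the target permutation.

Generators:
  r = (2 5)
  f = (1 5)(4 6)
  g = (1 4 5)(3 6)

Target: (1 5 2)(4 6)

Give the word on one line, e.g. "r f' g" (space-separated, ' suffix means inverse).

r f

  after r: (2 5)
  after f: (1 5 2)(4 6)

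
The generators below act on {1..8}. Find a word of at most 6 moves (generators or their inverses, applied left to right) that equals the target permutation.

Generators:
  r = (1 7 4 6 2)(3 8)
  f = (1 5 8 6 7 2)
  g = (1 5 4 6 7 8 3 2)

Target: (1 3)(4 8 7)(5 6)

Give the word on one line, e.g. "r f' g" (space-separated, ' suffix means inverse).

r f' r g'

  after r: (1 7 4 6 2)(3 8)
  after f': (1 6 7 4 8 3 5)
  after r: (1 2)(3 5 7 6 4)
  after g': (1 3)(4 8 7)(5 6)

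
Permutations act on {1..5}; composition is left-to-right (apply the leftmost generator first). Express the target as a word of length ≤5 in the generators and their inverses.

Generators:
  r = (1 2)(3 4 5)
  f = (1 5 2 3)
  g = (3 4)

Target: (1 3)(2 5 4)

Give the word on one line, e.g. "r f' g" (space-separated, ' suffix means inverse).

  after g': (3 4)
  after r': (1 2)(4 5)
  after f: (1 3)(2 5 4)

g' r' f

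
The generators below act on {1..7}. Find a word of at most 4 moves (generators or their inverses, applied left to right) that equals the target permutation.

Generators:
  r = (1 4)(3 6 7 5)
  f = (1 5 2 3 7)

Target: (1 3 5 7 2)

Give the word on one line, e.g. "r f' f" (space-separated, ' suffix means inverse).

  after f': (1 7 3 2 5)
  after f': (1 3 5 7 2)

f' f'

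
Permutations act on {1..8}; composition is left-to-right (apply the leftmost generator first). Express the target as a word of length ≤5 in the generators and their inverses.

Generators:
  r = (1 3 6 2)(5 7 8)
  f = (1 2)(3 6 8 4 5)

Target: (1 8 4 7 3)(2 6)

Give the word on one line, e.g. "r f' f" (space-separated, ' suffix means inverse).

  after r: (1 3 6 2)(5 7 8)
  after f': (1 5 7 6)(4 8)
  after r': (1 8 4 7 3)(2 6)

r f' r'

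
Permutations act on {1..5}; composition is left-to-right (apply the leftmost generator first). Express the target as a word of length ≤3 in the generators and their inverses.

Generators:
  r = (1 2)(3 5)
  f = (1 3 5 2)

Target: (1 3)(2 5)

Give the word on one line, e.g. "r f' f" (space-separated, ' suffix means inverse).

f f r'

  after f: (1 3 5 2)
  after f: (1 5)(2 3)
  after r': (1 3)(2 5)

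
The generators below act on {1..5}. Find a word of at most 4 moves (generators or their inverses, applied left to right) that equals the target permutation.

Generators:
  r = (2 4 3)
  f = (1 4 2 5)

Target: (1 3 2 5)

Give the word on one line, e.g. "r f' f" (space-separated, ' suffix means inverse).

f r

  after f: (1 4 2 5)
  after r: (1 3 2 5)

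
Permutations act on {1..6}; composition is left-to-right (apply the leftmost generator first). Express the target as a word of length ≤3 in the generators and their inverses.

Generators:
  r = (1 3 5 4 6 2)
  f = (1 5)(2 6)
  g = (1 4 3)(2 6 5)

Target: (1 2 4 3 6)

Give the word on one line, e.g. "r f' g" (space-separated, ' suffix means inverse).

  after r': (1 2 6 4 5 3)
  after r': (1 6 5)(2 4 3)
  after f: (1 2 4 3 6)

r' r' f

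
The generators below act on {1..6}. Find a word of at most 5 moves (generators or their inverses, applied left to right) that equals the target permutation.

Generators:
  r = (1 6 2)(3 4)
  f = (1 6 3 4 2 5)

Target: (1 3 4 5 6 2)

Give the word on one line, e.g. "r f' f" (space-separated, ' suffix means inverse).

  after f: (1 6 3 4 2 5)
  after r': (2 5)(4 6)
  after r': (1 2 5 6 3 4)
  after f': (1 4 5)
  after r: (1 3 4 5 6 2)

f r' r' f' r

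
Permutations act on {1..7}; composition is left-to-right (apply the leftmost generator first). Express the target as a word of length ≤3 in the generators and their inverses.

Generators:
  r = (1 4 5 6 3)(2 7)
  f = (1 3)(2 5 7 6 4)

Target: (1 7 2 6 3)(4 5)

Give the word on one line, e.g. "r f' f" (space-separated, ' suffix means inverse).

  after f: (1 3)(2 5 7 6 4)
  after r': (1 6)(2 4 7 5)
  after f': (1 7 2 6 3)(4 5)

f r' f'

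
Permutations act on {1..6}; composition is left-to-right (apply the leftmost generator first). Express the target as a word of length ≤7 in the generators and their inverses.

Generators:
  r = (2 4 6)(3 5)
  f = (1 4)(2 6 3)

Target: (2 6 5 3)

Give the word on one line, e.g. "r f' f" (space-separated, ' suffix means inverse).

f' f' r r r

  after f': (1 4)(2 3 6)
  after f': (2 6 3)
  after r: (3 4 6 5)
  after r: (2 4)(3 6)
  after r: (2 6 5 3)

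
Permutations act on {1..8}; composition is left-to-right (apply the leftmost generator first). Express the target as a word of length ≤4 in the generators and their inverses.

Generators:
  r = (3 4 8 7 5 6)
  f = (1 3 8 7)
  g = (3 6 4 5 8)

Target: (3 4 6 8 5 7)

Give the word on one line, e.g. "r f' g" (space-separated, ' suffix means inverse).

r' g

  after r': (3 6 5 7 8 4)
  after g: (3 4 6 8 5 7)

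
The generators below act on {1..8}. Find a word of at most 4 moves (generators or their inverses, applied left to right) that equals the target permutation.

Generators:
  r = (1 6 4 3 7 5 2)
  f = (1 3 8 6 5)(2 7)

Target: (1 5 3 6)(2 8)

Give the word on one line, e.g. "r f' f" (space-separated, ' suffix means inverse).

  after r': (1 2 5 7 3 4 6)
  after f': (1 7)(2 6 5)(3 4 8)
  after f': (1 2 8)(3 4)(5 7)
  after r': (1 5 3 6)(2 8)

r' f' f' r'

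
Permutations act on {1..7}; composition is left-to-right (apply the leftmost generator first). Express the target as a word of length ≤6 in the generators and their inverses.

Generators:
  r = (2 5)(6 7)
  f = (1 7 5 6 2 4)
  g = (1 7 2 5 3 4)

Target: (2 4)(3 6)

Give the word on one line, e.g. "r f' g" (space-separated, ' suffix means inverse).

  after f': (1 4 2 6 5 7)
  after g: (2 6 3 4 5)
  after f': (1 4 7)(2 5 6 3)
  after r: (1 4 6 3 5 7)
  after f: (2 4)(3 6)

f' g f' r f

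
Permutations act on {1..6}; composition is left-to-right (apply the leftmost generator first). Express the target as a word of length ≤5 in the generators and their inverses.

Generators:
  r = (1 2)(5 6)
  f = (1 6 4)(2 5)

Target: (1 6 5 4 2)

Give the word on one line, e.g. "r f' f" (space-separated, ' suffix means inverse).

f' r' f'

  after f': (1 4 6)(2 5)
  after r': (1 4 5)(2 6)
  after f': (1 6 5 4 2)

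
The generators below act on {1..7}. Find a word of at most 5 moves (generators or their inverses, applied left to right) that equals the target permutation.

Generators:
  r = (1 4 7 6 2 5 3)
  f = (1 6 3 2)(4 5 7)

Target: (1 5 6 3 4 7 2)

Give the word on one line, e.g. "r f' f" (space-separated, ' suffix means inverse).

r f r f r

  after r: (1 4 7 6 2 5 3)
  after f: (1 5 2 7 3 6)
  after r: (1 3 2 6 4 7)
  after f: (1 2 3)(5 7 6)
  after r: (1 5 6 3 4 7 2)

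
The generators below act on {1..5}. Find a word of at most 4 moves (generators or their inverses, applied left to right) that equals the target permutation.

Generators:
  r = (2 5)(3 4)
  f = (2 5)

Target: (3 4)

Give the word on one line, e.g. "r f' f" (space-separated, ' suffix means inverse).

r' f' r' r'

  after r': (2 5)(3 4)
  after f': (3 4)
  after r': (2 5)
  after r': (3 4)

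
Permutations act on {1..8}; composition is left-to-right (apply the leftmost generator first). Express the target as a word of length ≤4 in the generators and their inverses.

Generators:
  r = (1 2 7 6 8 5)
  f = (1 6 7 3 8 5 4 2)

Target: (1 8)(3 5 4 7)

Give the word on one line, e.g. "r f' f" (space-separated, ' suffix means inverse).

f r

  after f: (1 6 7 3 8 5 4 2)
  after r: (1 8)(3 5 4 7)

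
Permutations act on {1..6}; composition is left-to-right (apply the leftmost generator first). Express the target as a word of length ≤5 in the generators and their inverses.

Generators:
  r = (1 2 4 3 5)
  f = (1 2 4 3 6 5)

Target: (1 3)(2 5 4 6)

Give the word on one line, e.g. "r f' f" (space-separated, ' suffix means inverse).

  after f: (1 2 4 3 6 5)
  after f: (1 4 6)(2 3 5)
  after r: (1 3)(2 5 4 6)

f f r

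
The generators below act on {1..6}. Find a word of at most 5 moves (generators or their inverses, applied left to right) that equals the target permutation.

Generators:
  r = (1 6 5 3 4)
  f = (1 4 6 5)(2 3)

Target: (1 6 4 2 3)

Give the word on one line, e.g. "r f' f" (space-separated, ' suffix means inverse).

  after f': (1 5 6 4)(2 3)
  after f': (1 6)(4 5)
  after r: (1 5)(3 4)
  after f': (1 6 4 2 3)

f' f' r f'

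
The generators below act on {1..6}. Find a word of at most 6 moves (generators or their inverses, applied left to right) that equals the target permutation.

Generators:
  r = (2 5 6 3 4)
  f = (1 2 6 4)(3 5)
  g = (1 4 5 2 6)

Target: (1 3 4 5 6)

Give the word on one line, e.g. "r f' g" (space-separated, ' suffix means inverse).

g' r' g' r'

  after g': (1 6 2 5 4)
  after r': (1 5 3 6 4)
  after g': (1 4 6)(2 5 3)
  after r': (1 3 4 5 6)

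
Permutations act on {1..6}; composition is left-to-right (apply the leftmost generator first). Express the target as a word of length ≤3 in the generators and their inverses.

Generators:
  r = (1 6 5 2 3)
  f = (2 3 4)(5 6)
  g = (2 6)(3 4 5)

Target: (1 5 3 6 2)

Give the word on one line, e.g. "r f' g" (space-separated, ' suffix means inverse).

  after r: (1 6 5 2 3)
  after r: (1 5 3 6 2)

r r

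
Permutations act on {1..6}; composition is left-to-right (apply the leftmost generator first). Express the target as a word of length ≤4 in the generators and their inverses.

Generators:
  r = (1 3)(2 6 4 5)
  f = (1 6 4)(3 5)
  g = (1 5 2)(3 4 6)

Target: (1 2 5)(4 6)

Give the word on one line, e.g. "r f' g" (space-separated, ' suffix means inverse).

  after g: (1 5 2)(3 4 6)
  after r: (1 2 3 5 6)
  after f': (1 2 5)(4 6)

g r f'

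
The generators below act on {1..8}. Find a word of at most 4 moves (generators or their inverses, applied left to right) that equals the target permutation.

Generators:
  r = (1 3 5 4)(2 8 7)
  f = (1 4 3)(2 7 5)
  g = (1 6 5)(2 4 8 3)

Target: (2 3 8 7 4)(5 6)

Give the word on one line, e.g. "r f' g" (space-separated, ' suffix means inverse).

  after r': (1 4 5 3)(2 7 8)
  after r': (1 5)(2 8 7)(3 4)
  after g: (2 3 8 7 4)(5 6)

r' r' g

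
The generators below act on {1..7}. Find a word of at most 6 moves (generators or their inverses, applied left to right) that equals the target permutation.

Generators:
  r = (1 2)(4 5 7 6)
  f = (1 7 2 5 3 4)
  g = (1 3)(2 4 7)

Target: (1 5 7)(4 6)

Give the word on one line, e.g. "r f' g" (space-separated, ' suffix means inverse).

  after r': (1 2)(4 6 7 5)
  after f': (1 7 2 4 6)(3 5)
  after g: (1 2 7 4 6 3 5)
  after f: (1 5 7)(4 6)

r' f' g f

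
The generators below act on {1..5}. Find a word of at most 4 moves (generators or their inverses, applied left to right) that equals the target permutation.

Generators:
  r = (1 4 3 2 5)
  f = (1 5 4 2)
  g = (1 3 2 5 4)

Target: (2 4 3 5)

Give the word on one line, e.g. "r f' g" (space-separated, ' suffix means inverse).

  after g': (1 4 5 2 3)
  after r: (1 3 4)
  after g: (1 2 5 4 3)
  after f: (2 4 3 5)

g' r g f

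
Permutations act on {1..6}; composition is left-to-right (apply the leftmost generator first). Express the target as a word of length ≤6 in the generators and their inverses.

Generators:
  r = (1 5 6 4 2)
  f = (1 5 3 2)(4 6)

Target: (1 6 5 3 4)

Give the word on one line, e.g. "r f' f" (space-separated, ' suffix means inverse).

  after r': (1 2 4 6 5)
  after f: (2 6 3)
  after r': (1 2 5)(3 4 6)
  after r': (1 4 5 2)(3 6)
  after f': (1 6 5 3 4)

r' f r' r' f'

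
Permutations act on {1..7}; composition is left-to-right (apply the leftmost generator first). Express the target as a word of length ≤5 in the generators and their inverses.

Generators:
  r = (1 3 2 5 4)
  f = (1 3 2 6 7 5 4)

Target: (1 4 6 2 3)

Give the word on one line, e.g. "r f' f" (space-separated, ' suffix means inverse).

  after f': (1 4 5 7 6 2 3)
  after r': (1 5 7 6 3 4 2)
  after f: (1 4 6 2 3)

f' r' f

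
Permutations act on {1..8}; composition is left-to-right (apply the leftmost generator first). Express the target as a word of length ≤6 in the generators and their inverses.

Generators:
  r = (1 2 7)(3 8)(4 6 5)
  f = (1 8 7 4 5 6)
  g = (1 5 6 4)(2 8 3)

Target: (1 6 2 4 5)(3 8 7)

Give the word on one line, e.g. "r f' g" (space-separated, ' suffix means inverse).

g f' r' f

  after g: (1 5 6 4)(2 8 3)
  after f': (1 4 6 7 8 3 2)
  after r': (1 5 6 2 7 3)
  after f: (1 6 2 4 5)(3 8 7)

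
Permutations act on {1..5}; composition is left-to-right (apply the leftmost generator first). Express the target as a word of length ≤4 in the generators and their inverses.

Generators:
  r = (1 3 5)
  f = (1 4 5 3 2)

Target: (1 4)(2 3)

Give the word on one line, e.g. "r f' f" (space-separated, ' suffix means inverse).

  after f: (1 4 5 3 2)
  after r: (1 4)(2 3)

f r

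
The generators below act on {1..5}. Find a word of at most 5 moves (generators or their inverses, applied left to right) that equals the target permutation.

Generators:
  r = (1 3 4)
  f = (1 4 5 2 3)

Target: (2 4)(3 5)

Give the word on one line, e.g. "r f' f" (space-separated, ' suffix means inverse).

f r' f

  after f: (1 4 5 2 3)
  after r': (1 3 4 5 2)
  after f: (2 4)(3 5)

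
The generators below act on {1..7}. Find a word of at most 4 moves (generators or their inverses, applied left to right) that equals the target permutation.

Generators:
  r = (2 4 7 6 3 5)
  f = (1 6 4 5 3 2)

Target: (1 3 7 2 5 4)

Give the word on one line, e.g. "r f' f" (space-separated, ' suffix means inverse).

r' f r

  after r': (2 5 3 6 7 4)
  after f: (1 6 7 5 2 3 4)
  after r: (1 3 7 2 5 4)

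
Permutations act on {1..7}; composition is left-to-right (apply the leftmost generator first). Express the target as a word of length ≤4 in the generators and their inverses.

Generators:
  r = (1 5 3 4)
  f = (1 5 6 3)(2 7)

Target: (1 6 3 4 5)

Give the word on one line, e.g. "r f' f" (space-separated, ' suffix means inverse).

  after f': (1 3 6 5)(2 7)
  after f': (1 6)(3 5)
  after r: (1 6 5 4)
  after r: (1 6 3 4 5)

f' f' r r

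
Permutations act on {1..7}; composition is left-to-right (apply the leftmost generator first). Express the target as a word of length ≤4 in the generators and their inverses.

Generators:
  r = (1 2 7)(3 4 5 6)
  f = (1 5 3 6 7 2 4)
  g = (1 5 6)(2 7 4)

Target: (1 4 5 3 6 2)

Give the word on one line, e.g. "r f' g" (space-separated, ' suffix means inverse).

f r' f' g'

  after f: (1 5 3 6 7 2 4)
  after r': (1 4 7)(2 3 5 6)
  after f': (1 2 5 3)(4 6 7)
  after g': (1 4 5 3 6 2)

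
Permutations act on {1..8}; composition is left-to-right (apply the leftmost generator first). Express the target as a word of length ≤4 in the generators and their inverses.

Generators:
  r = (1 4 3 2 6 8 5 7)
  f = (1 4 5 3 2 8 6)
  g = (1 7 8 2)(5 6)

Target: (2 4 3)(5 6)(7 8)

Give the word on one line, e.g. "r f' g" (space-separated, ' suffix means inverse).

  after r': (1 7 5 8 6 2 3 4)
  after g': (2 3 4)(5 7 6 8)
  after r': (1 7 2 4 3)
  after g': (2 4 3)(5 6)(7 8)

r' g' r' g'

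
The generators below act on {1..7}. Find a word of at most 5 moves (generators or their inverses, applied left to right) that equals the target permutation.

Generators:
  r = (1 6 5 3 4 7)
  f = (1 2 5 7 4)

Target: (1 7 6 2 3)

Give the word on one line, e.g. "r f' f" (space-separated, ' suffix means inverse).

  after r': (1 7 4 3 5 6)
  after f: (1 4 3 7)(2 5 6)
  after r: (1 7 6 2 3)

r' f r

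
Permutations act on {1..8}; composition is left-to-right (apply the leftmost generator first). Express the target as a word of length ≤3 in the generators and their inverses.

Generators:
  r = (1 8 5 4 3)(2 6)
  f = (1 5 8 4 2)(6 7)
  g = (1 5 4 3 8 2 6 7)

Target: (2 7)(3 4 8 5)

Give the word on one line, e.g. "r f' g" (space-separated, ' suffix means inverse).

f g'

  after f: (1 5 8 4 2)(6 7)
  after g': (2 7)(3 4 8 5)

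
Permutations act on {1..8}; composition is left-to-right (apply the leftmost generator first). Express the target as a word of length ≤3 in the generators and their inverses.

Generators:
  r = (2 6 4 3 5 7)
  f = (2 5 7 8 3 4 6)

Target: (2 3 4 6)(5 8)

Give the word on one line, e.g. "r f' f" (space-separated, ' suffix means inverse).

r' f' r'

  after r': (2 7 5 3 4 6)
  after f': (2 5 8 7)
  after r': (2 3 4 6)(5 8)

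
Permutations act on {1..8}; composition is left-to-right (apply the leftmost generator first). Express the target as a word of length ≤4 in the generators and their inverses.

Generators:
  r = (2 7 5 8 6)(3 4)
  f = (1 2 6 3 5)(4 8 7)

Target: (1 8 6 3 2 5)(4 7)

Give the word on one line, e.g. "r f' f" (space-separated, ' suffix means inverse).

f r' r'

  after f: (1 2 6 3 5)(4 8 7)
  after r': (1 6 4 5)(2 8)(3 7)
  after r': (1 8 6 3 2 5)(4 7)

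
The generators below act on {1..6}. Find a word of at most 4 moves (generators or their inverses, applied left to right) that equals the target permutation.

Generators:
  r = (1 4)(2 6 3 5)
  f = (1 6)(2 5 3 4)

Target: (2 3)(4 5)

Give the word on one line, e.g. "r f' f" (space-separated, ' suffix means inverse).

f f

  after f: (1 6)(2 5 3 4)
  after f: (2 3)(4 5)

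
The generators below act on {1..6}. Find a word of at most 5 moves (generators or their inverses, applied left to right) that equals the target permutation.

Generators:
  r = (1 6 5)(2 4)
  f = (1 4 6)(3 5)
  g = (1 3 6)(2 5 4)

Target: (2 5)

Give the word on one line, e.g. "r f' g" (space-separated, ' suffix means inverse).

f g' r f' g

  after f: (1 4 6)(3 5)
  after g': (1 5)(2 4 3)
  after r: (3 4)(5 6)
  after f': (1 6 3)(4 5)
  after g: (2 5)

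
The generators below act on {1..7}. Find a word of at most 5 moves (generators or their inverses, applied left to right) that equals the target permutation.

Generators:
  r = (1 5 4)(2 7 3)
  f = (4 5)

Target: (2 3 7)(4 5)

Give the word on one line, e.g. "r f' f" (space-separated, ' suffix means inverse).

r f r' r'

  after r: (1 5 4)(2 7 3)
  after f: (1 4)(2 7 3)
  after r': (1 5)
  after r': (2 3 7)(4 5)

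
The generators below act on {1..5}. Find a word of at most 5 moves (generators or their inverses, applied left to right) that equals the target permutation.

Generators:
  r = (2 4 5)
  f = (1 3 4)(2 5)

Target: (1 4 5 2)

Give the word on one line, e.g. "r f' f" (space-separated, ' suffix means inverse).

  after f: (1 3 4)(2 5)
  after r': (1 3 2 4)
  after f': (2 3 5)
  after r': (2 3 4)
  after f': (1 4 5 2)

f r' f' r' f'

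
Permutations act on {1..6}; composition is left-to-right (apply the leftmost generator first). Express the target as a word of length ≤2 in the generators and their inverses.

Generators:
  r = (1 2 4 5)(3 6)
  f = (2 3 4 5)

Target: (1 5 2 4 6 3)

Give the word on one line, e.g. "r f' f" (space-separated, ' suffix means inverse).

f' r'

  after f': (2 5 4 3)
  after r': (1 5 2 4 6 3)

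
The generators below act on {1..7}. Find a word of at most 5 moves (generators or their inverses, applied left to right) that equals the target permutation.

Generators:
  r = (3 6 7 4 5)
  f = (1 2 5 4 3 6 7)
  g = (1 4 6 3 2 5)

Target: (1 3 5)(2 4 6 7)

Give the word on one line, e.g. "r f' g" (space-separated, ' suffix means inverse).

r g' g' g'

  after r: (3 6 7 4 5)
  after g': (1 5 6 7)(2 3 4)
  after g': (1 2 6 7 5 4 3)
  after g': (1 3 5)(2 4 6 7)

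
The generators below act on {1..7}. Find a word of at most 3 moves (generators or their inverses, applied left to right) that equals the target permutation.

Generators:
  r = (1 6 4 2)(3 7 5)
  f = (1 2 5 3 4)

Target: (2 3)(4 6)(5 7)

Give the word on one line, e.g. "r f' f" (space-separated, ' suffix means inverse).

f r

  after f: (1 2 5 3 4)
  after r: (2 3)(4 6)(5 7)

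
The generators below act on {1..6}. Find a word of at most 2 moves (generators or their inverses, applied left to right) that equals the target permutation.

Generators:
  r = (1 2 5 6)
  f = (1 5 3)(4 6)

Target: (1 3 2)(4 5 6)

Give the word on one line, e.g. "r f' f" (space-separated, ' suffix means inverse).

  after f': (1 3 5)(4 6)
  after r': (1 3 2)(4 5 6)

f' r'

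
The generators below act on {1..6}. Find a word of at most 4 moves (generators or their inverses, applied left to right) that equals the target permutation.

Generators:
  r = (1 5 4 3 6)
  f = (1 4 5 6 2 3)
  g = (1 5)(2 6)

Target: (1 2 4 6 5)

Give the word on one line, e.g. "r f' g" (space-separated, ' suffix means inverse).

f' r f

  after f': (1 3 2 6 5 4)
  after r: (1 6 4 5 3 2)
  after f: (1 2 4 6 5)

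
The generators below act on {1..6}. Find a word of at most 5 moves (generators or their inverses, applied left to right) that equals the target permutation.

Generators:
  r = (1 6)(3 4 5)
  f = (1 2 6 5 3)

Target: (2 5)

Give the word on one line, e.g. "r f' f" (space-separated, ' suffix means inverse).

  after f': (1 3 5 6 2)
  after r': (1 5)(2 6)(3 4)
  after r': (1 4 5 6 2)
  after r': (1 3 5)(2 6)
  after f: (2 5)

f' r' r' r' f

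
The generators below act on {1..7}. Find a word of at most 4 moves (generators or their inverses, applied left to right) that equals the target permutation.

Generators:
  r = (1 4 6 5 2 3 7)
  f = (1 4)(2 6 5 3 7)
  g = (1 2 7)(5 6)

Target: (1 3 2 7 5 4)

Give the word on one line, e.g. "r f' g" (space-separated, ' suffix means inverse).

g' r'

  after g': (1 7 2)(5 6)
  after r': (1 3 2 7 5 4)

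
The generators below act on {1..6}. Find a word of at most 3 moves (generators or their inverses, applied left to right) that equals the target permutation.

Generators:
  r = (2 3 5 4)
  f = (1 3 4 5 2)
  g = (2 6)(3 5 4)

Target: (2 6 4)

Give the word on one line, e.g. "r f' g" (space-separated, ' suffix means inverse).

g r'

  after g: (2 6)(3 5 4)
  after r': (2 6 4)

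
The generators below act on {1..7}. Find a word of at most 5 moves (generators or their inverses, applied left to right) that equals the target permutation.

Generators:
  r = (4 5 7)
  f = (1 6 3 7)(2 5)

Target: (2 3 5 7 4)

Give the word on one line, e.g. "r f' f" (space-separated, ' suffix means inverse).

  after f: (1 6 3 7)(2 5)
  after r': (1 6 3 5 2 4 7)
  after r': (1 6 3 4 5 2 7)
  after f': (2 3 4)
  after r: (2 3 5 7 4)

f r' r' f' r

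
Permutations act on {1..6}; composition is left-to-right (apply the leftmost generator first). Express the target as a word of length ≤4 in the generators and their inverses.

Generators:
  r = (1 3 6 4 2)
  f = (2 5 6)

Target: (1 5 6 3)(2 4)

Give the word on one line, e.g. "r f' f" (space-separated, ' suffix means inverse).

  after r': (1 2 4 6 3)
  after f: (1 5 6 3)(2 4)

r' f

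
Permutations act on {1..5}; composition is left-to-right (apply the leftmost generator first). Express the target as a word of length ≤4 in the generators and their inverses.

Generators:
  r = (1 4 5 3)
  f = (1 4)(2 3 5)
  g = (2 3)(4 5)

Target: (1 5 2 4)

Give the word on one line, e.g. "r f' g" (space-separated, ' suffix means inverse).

f' g'

  after f': (1 4)(2 5 3)
  after g': (1 5 2 4)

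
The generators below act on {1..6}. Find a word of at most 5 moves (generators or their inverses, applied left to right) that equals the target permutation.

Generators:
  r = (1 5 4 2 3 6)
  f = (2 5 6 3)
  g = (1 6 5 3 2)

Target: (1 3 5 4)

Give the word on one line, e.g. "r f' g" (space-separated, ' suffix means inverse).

r' g' f' g' r

  after r': (1 6 3 2 4 5)
  after g': (2 4 6 5)
  after f': (2 4 5 3 6)
  after g': (1 2 4 6 3)
  after r: (1 3 5 4)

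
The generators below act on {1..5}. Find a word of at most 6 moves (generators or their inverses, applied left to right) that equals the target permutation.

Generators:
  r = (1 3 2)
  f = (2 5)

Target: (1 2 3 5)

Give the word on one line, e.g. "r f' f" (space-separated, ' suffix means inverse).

r f' r' r'

  after r: (1 3 2)
  after f': (1 3 5 2)
  after r': (3 5)
  after r': (1 2 3 5)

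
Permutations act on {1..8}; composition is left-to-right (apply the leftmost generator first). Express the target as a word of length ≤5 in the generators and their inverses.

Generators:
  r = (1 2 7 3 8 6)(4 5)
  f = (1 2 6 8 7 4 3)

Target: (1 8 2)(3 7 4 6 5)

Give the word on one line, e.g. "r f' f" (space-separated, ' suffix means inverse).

  after f: (1 2 6 8 7 4 3)
  after r': (2 8)(3 6)(4 7 5)
  after f': (1 3 2 6 4 8)(5 7)
  after r: (1 8 2)(3 7 4 6 5)

f r' f' r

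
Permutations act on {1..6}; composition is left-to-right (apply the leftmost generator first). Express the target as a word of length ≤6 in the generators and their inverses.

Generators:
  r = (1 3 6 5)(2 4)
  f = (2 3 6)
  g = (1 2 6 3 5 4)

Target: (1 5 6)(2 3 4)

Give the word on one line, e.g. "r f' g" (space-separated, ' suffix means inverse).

  after g': (1 4 5 3 6 2)
  after r: (1 2 3 5 6 4)
  after f: (1 3 5 2 6 4)
  after g: (1 5 6)(2 3 4)

g' r f g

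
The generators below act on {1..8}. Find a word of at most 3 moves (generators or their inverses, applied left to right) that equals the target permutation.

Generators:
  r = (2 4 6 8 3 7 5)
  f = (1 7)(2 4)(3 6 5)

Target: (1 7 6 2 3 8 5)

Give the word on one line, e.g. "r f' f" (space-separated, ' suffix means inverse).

r' f

  after r': (2 5 7 3 8 6 4)
  after f: (1 7 6 2 3 8 5)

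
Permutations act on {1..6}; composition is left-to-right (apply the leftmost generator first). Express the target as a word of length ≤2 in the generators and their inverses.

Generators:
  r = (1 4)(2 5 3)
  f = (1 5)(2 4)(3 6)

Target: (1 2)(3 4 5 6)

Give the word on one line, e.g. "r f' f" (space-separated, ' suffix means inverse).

r f'

  after r: (1 4)(2 5 3)
  after f': (1 2)(3 4 5 6)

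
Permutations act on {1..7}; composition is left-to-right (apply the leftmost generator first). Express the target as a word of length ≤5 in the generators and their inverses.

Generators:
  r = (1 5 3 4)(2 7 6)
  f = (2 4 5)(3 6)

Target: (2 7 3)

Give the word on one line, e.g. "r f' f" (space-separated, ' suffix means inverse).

  after f: (2 4 5)(3 6)
  after r': (1 4)(2 3 7)(5 6)
  after f: (1 5 3 7 4)(2 6)
  after r': (2 7 3)

f r' f r'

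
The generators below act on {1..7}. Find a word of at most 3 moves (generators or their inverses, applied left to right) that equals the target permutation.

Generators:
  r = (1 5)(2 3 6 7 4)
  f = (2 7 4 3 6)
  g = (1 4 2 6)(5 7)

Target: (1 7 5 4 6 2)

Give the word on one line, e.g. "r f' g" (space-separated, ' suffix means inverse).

f g' r

  after f: (2 7 4 3 6)
  after g': (1 6 4 3 2 5 7)
  after r: (1 7 5 4 6 2)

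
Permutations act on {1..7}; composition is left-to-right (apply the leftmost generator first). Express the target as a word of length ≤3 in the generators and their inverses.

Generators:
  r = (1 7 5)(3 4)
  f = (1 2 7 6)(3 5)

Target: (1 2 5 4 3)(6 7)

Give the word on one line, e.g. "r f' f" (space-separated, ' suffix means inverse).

f r

  after f: (1 2 7 6)(3 5)
  after r: (1 2 5 4 3)(6 7)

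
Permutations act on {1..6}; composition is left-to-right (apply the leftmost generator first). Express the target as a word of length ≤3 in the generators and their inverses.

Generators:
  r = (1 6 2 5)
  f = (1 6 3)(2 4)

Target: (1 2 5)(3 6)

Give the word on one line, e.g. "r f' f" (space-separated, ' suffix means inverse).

f' f' r

  after f': (1 3 6)(2 4)
  after f': (1 6 3)
  after r: (1 2 5)(3 6)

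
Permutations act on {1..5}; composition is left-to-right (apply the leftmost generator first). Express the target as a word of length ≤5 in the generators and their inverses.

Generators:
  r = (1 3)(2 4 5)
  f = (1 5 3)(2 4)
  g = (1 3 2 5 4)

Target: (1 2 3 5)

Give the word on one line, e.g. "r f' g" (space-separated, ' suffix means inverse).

g' g' r

  after g': (1 4 5 2 3)
  after g': (1 5 3 4 2)
  after r: (1 2 3 5)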